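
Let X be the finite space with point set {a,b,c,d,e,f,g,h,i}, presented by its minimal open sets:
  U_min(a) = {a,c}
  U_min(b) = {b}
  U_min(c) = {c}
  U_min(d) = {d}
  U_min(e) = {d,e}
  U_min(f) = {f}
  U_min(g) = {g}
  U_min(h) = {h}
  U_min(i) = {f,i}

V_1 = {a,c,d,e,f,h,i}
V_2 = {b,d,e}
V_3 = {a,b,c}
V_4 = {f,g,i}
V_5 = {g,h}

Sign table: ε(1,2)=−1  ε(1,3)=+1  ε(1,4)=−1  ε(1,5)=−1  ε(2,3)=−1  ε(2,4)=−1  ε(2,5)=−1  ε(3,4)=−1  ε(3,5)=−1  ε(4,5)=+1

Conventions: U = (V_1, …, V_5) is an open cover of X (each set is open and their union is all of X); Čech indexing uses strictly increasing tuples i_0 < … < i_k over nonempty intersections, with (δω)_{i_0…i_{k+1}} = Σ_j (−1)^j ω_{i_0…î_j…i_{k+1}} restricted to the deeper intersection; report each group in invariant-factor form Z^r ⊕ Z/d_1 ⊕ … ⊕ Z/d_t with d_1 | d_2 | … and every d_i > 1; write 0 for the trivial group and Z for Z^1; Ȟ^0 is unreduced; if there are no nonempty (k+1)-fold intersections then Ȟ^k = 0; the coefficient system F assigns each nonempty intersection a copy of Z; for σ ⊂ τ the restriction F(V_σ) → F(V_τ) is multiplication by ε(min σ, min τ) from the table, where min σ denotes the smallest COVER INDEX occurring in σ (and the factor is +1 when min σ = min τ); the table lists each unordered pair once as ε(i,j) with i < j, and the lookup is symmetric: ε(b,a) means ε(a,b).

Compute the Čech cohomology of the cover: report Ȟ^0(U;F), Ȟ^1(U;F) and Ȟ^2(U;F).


Ȟ^0 = Z, Ȟ^1 = Z^2 and Ȟ^2 = 0

cover nerve:
  V12={d,e} V13={a,c} V14={f,i} V15={h} V23={b} V45={g}
C dims 5,6; δ0: rk 4, SNF 1^4
Ȟ^0: (5−4)−0=1 ⇒ Z
Ȟ^1: (6−0)−4=2 ⇒ Z^2
Ȟ^2: (0−0)−0=0 ⇒ 0


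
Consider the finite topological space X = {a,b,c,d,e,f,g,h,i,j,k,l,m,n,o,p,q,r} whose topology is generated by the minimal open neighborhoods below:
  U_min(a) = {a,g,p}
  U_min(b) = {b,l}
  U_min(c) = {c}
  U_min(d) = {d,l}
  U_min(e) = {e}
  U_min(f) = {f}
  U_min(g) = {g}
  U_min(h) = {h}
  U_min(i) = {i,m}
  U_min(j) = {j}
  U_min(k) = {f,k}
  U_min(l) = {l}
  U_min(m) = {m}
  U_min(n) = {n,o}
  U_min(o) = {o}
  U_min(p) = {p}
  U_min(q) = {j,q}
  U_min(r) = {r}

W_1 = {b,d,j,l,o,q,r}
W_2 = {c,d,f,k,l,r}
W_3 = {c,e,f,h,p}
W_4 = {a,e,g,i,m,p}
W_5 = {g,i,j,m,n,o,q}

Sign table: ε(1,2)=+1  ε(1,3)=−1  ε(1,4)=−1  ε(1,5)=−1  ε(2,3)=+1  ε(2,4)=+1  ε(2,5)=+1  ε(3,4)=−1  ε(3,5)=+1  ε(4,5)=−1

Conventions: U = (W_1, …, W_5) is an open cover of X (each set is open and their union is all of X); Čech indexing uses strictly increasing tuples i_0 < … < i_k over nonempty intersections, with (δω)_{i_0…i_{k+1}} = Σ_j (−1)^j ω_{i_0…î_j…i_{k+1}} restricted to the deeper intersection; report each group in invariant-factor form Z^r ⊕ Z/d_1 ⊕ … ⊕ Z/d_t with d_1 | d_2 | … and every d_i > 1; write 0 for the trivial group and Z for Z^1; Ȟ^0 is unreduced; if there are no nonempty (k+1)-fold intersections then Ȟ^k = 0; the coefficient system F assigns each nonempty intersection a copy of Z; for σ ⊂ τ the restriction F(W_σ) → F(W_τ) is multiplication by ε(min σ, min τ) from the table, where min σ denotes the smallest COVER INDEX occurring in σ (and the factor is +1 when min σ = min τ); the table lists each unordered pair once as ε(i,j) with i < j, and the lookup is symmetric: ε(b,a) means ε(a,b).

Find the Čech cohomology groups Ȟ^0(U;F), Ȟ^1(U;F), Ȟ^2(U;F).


cover nerve:
  W12={d,l,r} W15={j,o,q} W23={c,f} W34={e,p} W45={g,i,m}
C dims 5,5; δ0: rk 5, SNF 1^4·2
Ȟ^0: (5−5)−0=0 ⇒ 0
Ȟ^1: (5−0)−5=0 plus torsion [2] ⇒ Z/2
Ȟ^2: (0−0)−0=0 ⇒ 0

Ȟ^0 ≅ 0, Ȟ^1 ≅ Z/2, Ȟ^2 ≅ 0


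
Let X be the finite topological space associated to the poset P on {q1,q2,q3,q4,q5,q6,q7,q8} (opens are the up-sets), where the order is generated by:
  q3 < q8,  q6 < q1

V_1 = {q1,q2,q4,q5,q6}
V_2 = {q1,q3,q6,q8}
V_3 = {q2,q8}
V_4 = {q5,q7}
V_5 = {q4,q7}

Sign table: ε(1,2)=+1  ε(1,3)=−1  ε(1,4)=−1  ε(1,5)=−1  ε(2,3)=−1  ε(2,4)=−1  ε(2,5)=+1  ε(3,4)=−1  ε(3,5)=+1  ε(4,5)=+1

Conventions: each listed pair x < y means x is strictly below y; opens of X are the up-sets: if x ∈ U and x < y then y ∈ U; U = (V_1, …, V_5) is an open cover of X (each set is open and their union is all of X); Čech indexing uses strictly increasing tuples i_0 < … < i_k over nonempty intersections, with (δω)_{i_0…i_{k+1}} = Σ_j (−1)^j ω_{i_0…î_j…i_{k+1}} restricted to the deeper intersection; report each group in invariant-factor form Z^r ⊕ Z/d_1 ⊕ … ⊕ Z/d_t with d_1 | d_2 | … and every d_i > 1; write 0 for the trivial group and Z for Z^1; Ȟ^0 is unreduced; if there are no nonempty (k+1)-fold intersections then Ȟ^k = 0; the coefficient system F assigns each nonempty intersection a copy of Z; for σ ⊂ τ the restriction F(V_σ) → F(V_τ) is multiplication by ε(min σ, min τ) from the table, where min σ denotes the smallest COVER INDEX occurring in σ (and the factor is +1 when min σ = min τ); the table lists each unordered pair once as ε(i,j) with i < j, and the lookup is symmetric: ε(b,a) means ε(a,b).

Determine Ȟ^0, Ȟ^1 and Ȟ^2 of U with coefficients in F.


nerve of the cover:
  V12={q1,q6} V13={q2} V14={q5} V15={q4} V23={q8} V45={q7}
C dims 5,6; δ0: rk 4, SNF 1^4
Ȟ^0 = (5 − 4) − 0 = 1, so Ȟ^0 ≅ Z
Ȟ^1 = (6 − 0) − 4 = 2, so Ȟ^1 ≅ Z^2
Ȟ^2 = (0 − 0) − 0 = 0, so Ȟ^2 ≅ 0

Ȟ^0 ≅ Z, Ȟ^1 ≅ Z^2 and Ȟ^2 ≅ 0


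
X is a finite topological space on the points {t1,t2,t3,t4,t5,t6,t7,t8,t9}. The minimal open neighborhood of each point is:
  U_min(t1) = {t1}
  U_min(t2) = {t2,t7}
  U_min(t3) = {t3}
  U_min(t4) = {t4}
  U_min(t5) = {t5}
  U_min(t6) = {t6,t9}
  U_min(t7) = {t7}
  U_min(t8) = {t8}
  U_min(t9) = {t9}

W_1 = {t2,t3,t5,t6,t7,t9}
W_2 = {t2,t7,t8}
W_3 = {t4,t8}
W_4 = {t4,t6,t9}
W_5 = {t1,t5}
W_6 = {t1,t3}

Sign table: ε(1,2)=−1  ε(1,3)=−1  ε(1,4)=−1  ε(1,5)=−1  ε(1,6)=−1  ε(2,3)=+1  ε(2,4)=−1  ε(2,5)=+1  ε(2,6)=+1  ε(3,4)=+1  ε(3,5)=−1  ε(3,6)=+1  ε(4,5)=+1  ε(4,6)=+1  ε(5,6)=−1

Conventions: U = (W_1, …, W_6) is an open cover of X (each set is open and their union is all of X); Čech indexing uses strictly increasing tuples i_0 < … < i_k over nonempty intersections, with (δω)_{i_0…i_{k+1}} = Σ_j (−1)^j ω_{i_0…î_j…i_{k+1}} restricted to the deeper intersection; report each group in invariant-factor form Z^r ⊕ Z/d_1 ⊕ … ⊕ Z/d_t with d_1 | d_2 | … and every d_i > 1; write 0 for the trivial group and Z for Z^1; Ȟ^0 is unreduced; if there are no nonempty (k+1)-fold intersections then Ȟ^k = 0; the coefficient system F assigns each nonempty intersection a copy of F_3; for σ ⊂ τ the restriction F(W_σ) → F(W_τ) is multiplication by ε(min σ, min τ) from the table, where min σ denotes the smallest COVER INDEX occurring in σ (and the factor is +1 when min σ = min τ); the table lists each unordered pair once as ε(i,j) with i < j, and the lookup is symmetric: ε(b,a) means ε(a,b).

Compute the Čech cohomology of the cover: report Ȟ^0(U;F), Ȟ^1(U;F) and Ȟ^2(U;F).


nonempty overlaps:
  W12={t2,t7} W14={t6,t9} W15={t5} W16={t3} W23={t8} W34={t4} W56={t1}
C dims 6,7; δ0: rk_F3 6
degree 0: 6−6−0 = 0 → Ȟ^0 ≅ 0
degree 1: 7−0−6 = 1 → Ȟ^1 ≅ Z/3
degree 2: 0−0−0 = 0 → Ȟ^2 ≅ 0

Ȟ^0(U;F) ≅ 0, Ȟ^1(U;F) ≅ Z/3, Ȟ^2(U;F) ≅ 0


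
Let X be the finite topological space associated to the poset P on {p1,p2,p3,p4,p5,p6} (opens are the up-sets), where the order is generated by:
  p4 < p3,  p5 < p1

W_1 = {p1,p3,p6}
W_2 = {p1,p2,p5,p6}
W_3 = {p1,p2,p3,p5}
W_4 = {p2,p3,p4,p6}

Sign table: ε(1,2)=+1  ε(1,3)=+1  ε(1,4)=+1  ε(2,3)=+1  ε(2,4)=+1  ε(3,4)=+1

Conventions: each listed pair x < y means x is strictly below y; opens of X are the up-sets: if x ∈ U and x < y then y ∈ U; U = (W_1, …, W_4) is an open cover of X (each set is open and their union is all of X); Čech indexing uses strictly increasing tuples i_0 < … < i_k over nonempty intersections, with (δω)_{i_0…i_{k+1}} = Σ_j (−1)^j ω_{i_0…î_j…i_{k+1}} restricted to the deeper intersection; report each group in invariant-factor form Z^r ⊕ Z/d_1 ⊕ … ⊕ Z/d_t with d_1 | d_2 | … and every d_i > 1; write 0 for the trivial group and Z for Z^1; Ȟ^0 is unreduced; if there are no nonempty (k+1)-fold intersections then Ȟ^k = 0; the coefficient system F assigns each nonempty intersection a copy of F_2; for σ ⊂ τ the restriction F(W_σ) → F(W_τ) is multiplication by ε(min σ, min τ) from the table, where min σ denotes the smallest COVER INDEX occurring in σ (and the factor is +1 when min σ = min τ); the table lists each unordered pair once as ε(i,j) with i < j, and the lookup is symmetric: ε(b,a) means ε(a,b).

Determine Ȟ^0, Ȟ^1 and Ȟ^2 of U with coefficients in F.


Ȟ^0(U;F) ≅ Z/2,  Ȟ^1(U;F) ≅ 0,  Ȟ^2(U;F) ≅ Z/2

intersection data:
  W12={p1,p6} W13={p1,p3} W14={p3,p6} W23={p1,p2,p5} W24={p2,p6} W34={p2,p3}
  W123={p1} W124={p6} W134={p3} W234={p2}
C dims 4,6,4; δ0: rk_F2 3; δ1: rk_F2 3
Ȟ^0 = (4 − 3) − 0 = 1, so Ȟ^0 ≅ Z/2
Ȟ^1 = (6 − 3) − 3 = 0, so Ȟ^1 ≅ 0
Ȟ^2 = (4 − 0) − 3 = 1, so Ȟ^2 ≅ Z/2


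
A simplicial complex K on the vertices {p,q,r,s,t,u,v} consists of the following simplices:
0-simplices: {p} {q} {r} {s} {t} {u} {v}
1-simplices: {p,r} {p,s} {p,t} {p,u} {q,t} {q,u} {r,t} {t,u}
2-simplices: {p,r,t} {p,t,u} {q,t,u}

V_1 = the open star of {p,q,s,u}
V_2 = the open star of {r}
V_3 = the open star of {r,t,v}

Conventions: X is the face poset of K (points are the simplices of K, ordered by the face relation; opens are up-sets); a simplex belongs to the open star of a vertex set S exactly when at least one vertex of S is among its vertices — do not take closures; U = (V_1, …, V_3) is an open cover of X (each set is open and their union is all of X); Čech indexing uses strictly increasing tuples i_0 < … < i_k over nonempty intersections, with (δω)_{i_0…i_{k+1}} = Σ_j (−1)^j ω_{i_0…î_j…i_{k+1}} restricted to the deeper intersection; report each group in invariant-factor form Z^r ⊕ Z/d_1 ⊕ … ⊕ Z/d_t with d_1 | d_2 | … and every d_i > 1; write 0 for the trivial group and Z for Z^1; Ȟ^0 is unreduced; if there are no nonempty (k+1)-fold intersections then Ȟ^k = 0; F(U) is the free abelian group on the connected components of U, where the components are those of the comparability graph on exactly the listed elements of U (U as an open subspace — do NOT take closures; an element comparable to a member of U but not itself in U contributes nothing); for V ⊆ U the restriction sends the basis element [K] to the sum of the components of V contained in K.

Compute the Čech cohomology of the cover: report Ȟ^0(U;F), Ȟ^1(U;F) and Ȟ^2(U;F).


Ȟ^0 ≅ Z^2, Ȟ^1 ≅ 0, Ȟ^2 ≅ 0

nonempty intersections:
  V1={{p},{q},{s},{u},{p,r},{p,s},{p,t},{p,u},{q,t},{q,u},{t,u},{p,r,t},{p,t,u},{q,t,u}} V2={{r},{p,r},{r,t},{p,r,t}} V3={{r},{t},{v},{p,r},{p,t},{q,t},{r,t},{t,u},{p,r,t},{p,t,u},{q,t,u}}
  V12={{p,r},{p,r,t}} V13={{p,r},{p,t},{q,t},{t,u},{p,r,t},{p,t,u},{q,t,u}} V23={{r},{p,r},{r,t},{p,r,t}}
  V123={{p,r},{p,r,t}}
components per intersection:
  V1: {{p},{q},{s},{u},{p,r},{p,s},{p,t},{p,u},{q,t},{q,u},{t,u},{p,r,t},{p,t,u},{q,t,u}}
  V2: {{r},{p,r},{r,t},{p,r,t}}
  V3: {{r},{t},{p,r},{p,t},{q,t},{r,t},{t,u},{p,r,t},{p,t,u},{q,t,u}} {{v}}
  V12: {{p,r},{p,r,t}}
  V13: {{p,r},{p,t},{q,t},{t,u},{p,r,t},{p,t,u},{q,t,u}}
  V23: {{r},{p,r},{r,t},{p,r,t}}
  V123: {{p,r},{p,r,t}}
C dims 4,3,1; δ0: rk 2, SNF 1^2; δ1: rk 1, SNF 1^1
Ȟ^0: (4−2)−0=2 ⇒ Z^2
Ȟ^1: (3−1)−2=0 ⇒ 0
Ȟ^2: (1−0)−1=0 ⇒ 0


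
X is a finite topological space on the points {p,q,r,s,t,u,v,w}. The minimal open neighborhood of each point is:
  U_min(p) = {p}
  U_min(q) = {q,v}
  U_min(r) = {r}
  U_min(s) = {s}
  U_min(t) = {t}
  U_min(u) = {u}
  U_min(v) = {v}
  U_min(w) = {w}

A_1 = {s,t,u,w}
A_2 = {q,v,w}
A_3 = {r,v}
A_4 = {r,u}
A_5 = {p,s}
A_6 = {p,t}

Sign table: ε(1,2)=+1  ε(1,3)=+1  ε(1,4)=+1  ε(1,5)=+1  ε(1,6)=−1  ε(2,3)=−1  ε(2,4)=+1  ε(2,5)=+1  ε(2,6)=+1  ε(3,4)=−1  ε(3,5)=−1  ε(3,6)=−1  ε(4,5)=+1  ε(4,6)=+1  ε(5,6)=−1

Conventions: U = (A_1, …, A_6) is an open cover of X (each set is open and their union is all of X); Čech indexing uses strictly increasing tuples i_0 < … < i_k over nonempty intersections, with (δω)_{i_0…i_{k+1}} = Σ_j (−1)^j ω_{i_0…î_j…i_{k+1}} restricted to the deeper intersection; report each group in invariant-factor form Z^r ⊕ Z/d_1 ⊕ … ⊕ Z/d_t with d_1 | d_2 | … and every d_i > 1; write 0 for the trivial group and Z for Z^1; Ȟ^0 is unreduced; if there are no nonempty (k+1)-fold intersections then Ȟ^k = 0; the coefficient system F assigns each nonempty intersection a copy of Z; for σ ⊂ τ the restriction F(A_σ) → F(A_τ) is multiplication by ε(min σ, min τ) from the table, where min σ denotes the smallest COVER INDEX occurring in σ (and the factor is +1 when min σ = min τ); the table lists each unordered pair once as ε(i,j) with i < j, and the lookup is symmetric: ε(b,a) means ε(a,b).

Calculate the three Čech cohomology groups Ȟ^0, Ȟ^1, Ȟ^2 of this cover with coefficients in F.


nerve of the cover:
  A12={w} A14={u} A15={s} A16={t} A23={v} A34={r} A56={p}
C dims 6,7; δ0: rk 5, SNF 1^5
Ȟ^0 = (6 − 5) − 0 = 1, so Ȟ^0 ≅ Z
Ȟ^1 = (7 − 0) − 5 = 2, so Ȟ^1 ≅ Z^2
Ȟ^2 = (0 − 0) − 0 = 0, so Ȟ^2 ≅ 0

Ȟ^0 = Z,  Ȟ^1 = Z^2,  Ȟ^2 = 0


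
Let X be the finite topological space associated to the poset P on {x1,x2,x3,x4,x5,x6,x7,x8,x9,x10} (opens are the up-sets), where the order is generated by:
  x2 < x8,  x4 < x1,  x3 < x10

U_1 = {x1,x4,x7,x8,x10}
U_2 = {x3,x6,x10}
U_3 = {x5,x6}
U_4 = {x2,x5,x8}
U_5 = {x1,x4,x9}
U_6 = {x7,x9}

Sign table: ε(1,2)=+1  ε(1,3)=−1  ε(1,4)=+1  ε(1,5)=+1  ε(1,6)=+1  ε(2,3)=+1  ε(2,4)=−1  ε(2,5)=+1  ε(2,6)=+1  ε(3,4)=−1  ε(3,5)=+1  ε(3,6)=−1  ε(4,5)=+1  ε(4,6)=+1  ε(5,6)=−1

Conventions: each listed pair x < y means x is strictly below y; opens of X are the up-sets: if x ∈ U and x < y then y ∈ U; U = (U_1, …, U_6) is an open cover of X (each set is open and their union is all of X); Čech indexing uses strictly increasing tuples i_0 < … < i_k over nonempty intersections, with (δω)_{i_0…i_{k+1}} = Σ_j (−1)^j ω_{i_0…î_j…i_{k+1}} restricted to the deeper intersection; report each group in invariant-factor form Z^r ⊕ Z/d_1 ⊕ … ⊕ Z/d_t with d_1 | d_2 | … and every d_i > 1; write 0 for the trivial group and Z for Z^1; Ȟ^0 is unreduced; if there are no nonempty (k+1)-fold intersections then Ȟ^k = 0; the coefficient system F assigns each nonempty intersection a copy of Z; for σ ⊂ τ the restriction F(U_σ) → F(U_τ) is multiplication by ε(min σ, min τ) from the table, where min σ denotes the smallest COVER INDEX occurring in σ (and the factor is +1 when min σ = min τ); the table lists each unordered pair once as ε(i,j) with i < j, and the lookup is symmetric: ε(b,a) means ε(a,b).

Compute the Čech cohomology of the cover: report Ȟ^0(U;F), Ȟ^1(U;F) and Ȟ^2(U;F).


nonempty overlaps:
  U12={x10} U14={x8} U15={x1,x4} U16={x7} U23={x6} U34={x5} U56={x9}
C dims 6,7; δ0: rk 6, SNF 1^5·2
degree 0: 6−6−0 = 0 → Ȟ^0 ≅ 0
degree 1: 7−0−6 = 1 plus torsion [2] → Ȟ^1 ≅ Z ⊕ Z/2
degree 2: 0−0−0 = 0 → Ȟ^2 ≅ 0

Ȟ^0(U;F) ≅ 0, Ȟ^1(U;F) ≅ Z ⊕ Z/2 and Ȟ^2(U;F) ≅ 0


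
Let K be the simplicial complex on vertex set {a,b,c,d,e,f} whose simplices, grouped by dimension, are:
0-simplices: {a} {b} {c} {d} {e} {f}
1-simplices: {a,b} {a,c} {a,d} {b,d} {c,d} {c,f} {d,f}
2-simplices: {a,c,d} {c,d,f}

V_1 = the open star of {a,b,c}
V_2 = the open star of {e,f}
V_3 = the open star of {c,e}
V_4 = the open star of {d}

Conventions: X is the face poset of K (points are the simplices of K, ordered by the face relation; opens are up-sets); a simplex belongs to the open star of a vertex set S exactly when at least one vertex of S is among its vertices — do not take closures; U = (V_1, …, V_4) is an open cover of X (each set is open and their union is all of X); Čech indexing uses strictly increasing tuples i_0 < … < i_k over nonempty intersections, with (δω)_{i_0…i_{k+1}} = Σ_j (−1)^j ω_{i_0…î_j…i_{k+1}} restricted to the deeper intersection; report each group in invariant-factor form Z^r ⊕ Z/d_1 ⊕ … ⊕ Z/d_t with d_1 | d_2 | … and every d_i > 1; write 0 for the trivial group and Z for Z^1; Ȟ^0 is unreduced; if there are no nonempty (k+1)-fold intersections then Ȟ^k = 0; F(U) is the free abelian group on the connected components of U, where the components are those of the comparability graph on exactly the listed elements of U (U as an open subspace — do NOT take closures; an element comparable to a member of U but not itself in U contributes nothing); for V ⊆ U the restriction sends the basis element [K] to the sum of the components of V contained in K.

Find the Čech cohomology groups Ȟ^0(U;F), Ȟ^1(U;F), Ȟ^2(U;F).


intersection data:
  V1={{a},{b},{c},{a,b},{a,c},{a,d},{b,d},{c,d},{c,f},{a,c,d},{c,d,f}} V2={{e},{f},{c,f},{d,f},{c,d,f}} V3={{c},{e},{a,c},{c,d},{c,f},{a,c,d},{c,d,f}} V4={{d},{a,d},{b,d},{c,d},{d,f},{a,c,d},{c,d,f}}
  V12={{c,f},{c,d,f}} V13={{c},{a,c},{c,d},{c,f},{a,c,d},{c,d,f}} V14={{a,d},{b,d},{c,d},{a,c,d},{c,d,f}} V23={{e},{c,f},{c,d,f}} V24={{d,f},{c,d,f}} V34={{c,d},{a,c,d},{c,d,f}}
  V123={{c,f},{c,d,f}} V124={{c,d,f}} V134={{c,d},{a,c,d},{c,d,f}} V234={{c,d,f}}
  V1234={{c,d,f}}
components per intersection:
  V1: {{a},{b},{c},{a,b},{a,c},{a,d},{b,d},{c,d},{c,f},{a,c,d},{c,d,f}}
  V2: {{e}} {{f},{c,f},{d,f},{c,d,f}}
  V3: {{c},{a,c},{c,d},{c,f},{a,c,d},{c,d,f}} {{e}}
  V4: {{d},{a,d},{b,d},{c,d},{d,f},{a,c,d},{c,d,f}}
  V12: {{c,f},{c,d,f}}
  V13: {{c},{a,c},{c,d},{c,f},{a,c,d},{c,d,f}}
  V14: {{a,d},{c,d},{a,c,d},{c,d,f}} {{b,d}}
  V23: {{e}} {{c,f},{c,d,f}}
  V24: {{d,f},{c,d,f}}
  V34: {{c,d},{a,c,d},{c,d,f}}
  V123: {{c,f},{c,d,f}}
  V124: {{c,d,f}}
  V134: {{c,d},{a,c,d},{c,d,f}}
  V234: {{c,d,f}}
  V1234: {{c,d,f}}
C dims 6,8,4,1; δ0: rk 4, SNF 1^4; δ1: rk 3, SNF 1^3; δ2: rk 1, SNF 1^1
Ȟ^0 = (6 − 4) − 0 = 2, so Ȟ^0 ≅ Z^2
Ȟ^1 = (8 − 3) − 4 = 1, so Ȟ^1 ≅ Z
Ȟ^2 = (4 − 1) − 3 = 0, so Ȟ^2 ≅ 0

Ȟ^0 ≅ Z^2, Ȟ^1 ≅ Z, Ȟ^2 ≅ 0


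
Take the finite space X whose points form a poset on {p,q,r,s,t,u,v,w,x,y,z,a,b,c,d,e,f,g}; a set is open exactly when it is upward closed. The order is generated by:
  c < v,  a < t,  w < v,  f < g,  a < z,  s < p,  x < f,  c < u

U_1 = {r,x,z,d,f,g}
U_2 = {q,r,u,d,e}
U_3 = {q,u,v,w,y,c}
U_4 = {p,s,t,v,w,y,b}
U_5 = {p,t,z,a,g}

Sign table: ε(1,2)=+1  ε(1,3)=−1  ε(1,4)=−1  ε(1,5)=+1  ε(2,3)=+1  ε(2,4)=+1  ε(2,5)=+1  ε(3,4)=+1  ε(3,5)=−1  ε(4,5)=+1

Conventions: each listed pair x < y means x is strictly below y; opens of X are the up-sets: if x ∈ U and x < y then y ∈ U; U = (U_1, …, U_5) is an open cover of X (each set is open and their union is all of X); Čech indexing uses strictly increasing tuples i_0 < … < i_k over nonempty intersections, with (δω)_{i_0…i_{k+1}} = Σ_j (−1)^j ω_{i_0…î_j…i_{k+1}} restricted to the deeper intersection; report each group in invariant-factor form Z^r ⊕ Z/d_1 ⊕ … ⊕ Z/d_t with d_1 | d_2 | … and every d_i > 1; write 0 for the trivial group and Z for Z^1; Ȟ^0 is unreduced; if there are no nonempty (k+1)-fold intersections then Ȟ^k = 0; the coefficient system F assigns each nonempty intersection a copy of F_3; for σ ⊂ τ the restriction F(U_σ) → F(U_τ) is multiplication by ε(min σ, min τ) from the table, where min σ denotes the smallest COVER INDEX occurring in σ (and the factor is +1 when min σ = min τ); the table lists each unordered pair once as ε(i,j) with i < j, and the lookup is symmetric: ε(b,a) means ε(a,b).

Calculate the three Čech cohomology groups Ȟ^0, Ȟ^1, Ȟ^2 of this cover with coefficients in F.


intersection data:
  U12={r,d} U15={z,g} U23={q,u} U34={v,w,y} U45={p,t}
C dims 5,5; δ0: rk_F3 4
Ȟ^0 = (5 − 4) − 0 = 1, so Ȟ^0 ≅ Z/3
Ȟ^1 = (5 − 0) − 4 = 1, so Ȟ^1 ≅ Z/3
Ȟ^2 = (0 − 0) − 0 = 0, so Ȟ^2 ≅ 0

Ȟ^0 ≅ Z/3,  Ȟ^1 ≅ Z/3,  Ȟ^2 ≅ 0


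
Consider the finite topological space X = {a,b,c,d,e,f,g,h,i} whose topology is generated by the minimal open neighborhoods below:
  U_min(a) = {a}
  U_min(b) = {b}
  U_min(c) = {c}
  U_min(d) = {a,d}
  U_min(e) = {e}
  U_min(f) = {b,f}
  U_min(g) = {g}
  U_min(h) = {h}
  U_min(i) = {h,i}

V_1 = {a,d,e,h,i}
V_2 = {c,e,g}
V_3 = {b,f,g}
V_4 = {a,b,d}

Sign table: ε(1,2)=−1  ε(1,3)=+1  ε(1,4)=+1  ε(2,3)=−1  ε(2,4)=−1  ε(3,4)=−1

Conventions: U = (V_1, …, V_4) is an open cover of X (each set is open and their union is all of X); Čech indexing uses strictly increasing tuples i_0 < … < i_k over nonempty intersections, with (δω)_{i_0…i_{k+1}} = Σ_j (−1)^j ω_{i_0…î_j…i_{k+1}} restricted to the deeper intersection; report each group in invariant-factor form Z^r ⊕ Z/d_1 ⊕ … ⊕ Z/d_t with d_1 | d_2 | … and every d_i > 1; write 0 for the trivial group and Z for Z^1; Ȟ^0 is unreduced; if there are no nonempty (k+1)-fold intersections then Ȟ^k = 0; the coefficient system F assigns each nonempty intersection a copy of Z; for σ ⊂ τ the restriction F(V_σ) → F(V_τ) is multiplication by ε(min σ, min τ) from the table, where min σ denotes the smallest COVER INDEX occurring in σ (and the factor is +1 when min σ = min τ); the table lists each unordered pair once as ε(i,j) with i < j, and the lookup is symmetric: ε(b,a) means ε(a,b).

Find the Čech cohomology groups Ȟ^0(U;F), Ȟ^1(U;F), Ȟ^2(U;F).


Ȟ^0 = 0; Ȟ^1 = Z/2; Ȟ^2 = 0

nerve simplices:
  V12={e} V14={a,d} V23={g} V34={b}
C dims 4,4; δ0: rk 4, SNF 1^3·2
degree 0: 4−4−0 = 0 → Ȟ^0 ≅ 0
degree 1: 4−0−4 = 0 plus torsion [2] → Ȟ^1 ≅ Z/2
degree 2: 0−0−0 = 0 → Ȟ^2 ≅ 0


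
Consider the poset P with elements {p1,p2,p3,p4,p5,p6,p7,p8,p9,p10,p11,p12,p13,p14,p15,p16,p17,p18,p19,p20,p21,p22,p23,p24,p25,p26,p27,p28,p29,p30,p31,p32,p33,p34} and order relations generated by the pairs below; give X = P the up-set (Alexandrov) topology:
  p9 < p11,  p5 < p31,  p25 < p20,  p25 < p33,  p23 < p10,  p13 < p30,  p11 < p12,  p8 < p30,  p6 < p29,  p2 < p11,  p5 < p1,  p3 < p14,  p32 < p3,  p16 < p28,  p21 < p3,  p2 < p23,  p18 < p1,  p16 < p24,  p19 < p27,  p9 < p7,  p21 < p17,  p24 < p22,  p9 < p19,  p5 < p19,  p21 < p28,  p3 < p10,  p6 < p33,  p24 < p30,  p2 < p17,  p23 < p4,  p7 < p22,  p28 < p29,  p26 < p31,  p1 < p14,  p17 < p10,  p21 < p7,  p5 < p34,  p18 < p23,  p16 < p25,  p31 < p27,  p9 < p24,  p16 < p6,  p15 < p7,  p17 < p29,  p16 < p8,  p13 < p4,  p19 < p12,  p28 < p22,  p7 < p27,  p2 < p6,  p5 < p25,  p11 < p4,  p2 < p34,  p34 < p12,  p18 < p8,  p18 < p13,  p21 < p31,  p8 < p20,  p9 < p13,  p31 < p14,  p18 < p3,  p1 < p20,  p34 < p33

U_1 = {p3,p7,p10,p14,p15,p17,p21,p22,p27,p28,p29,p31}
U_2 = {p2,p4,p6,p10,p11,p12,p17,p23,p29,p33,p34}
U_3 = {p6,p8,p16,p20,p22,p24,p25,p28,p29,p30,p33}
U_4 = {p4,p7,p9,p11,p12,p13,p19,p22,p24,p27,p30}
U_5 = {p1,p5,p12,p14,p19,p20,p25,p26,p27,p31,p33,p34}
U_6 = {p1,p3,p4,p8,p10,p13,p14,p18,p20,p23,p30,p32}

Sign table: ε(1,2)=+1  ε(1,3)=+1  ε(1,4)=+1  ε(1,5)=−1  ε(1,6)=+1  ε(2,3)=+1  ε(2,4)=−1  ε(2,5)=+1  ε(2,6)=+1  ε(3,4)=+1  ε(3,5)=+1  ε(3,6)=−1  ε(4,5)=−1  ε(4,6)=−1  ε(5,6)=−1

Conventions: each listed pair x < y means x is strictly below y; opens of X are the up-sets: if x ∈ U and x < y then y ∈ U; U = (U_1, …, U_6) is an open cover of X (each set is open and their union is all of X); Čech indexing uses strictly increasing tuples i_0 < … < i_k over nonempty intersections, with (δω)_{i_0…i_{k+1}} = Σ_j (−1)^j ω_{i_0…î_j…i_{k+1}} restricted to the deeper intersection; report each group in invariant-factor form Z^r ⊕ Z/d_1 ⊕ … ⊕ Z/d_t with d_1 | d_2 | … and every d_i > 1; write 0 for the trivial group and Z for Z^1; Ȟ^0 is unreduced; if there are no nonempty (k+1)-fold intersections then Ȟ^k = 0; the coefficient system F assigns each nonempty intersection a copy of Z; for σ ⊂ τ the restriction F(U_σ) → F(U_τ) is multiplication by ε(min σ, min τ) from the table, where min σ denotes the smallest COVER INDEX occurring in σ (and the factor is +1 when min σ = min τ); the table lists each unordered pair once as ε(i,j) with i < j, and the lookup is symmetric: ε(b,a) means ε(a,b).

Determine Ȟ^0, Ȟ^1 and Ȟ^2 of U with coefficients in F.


Ȟ^0 ≅ 0, Ȟ^1 ≅ Z/2 and Ȟ^2 ≅ Z

nerve simplices:
  U12={p10,p17,p29} U13={p22,p28,p29} U14={p7,p22,p27} U15={p14,p27,p31} U16={p3,p10,p14} U23={p6,p29,p33} U24={p4,p11,p12} U25={p12,p33,p34} U26={p4,p10,p23} U34={p22,p24,p30} U35={p20,p25,p33} U36={p8,p20,p30} U45={p12,p19,p27} U46={p4,p13,p30} U56={p1,p14,p20}
  U123={p29} U126={p10} U134={p22} U145={p27} U156={p14} U235={p33} U245={p12} U246={p4} U346={p30} U356={p20}
C dims 6,15,10; δ0: rk 6, SNF 1^5·2; δ1: rk 9, SNF 1^9
degree 0: 6−6−0 = 0 → Ȟ^0 ≅ 0
degree 1: 15−9−6 = 0 plus torsion [2] → Ȟ^1 ≅ Z/2
degree 2: 10−0−9 = 1 → Ȟ^2 ≅ Z


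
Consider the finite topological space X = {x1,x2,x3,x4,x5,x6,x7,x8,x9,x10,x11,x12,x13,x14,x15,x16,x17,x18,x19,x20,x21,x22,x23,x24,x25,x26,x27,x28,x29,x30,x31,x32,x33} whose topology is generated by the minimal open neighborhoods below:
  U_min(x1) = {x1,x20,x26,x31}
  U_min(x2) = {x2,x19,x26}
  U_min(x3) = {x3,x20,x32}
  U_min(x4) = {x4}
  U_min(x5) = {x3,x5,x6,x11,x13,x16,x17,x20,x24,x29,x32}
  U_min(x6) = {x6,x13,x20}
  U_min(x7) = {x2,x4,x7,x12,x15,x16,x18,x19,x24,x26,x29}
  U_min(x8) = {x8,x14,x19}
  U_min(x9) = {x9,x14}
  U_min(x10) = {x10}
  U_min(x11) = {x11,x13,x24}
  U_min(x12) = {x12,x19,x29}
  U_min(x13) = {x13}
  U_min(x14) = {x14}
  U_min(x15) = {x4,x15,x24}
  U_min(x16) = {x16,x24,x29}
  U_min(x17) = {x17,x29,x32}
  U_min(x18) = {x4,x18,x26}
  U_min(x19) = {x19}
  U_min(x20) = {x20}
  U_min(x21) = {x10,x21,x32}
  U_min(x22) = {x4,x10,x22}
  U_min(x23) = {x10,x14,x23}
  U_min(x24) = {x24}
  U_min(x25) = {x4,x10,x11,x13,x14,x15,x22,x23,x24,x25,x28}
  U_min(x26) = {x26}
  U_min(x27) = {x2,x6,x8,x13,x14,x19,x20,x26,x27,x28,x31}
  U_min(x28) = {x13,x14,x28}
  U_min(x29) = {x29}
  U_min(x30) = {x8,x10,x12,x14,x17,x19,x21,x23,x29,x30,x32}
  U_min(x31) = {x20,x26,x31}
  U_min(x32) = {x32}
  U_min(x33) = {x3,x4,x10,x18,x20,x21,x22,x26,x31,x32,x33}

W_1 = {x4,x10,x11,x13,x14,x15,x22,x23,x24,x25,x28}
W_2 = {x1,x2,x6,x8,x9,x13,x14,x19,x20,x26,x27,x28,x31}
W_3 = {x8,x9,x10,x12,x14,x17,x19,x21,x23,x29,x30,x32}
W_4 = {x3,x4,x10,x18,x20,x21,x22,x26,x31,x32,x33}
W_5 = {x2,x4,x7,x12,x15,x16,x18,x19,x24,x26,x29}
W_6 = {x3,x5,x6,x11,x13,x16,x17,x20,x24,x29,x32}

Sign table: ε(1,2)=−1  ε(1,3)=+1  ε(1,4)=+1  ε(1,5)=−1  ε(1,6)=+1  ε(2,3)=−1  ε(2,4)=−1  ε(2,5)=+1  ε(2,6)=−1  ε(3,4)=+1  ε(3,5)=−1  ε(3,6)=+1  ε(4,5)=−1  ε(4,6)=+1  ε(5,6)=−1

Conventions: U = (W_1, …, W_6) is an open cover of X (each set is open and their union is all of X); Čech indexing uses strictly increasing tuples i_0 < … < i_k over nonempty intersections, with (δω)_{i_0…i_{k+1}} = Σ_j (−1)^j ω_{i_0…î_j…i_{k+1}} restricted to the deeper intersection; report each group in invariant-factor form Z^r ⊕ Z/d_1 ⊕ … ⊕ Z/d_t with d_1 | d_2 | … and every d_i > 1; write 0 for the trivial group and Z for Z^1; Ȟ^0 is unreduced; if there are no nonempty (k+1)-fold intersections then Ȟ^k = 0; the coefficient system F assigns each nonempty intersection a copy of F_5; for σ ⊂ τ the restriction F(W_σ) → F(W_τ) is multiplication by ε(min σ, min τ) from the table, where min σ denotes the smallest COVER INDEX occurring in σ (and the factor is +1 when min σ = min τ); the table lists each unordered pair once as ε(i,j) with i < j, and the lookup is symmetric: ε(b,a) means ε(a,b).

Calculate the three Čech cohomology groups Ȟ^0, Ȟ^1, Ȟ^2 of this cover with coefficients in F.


Ȟ^0 ≅ Z/5, Ȟ^1 ≅ 0 and Ȟ^2 ≅ 0

nonempty intersections:
  W12={x13,x14,x28} W13={x10,x14,x23} W14={x4,x10,x22} W15={x4,x15,x24} W16={x11,x13,x24} W23={x8,x9,x14,x19} W24={x20,x26,x31} W25={x2,x19,x26} W26={x6,x13,x20} W34={x10,x21,x32} W35={x12,x19,x29} W36={x17,x29,x32} W45={x4,x18,x26} W46={x3,x20,x32} W56={x16,x24,x29}
  W123={x14} W126={x13} W134={x10} W145={x4} W156={x24} W235={x19} W245={x26} W246={x20} W346={x32} W356={x29}
C dims 6,15,10; δ0: rk_F5 5; δ1: rk_F5 10
Ȟ^0: (6−5)−0=1 ⇒ Z/5
Ȟ^1: (15−10)−5=0 ⇒ 0
Ȟ^2: (10−0)−10=0 ⇒ 0


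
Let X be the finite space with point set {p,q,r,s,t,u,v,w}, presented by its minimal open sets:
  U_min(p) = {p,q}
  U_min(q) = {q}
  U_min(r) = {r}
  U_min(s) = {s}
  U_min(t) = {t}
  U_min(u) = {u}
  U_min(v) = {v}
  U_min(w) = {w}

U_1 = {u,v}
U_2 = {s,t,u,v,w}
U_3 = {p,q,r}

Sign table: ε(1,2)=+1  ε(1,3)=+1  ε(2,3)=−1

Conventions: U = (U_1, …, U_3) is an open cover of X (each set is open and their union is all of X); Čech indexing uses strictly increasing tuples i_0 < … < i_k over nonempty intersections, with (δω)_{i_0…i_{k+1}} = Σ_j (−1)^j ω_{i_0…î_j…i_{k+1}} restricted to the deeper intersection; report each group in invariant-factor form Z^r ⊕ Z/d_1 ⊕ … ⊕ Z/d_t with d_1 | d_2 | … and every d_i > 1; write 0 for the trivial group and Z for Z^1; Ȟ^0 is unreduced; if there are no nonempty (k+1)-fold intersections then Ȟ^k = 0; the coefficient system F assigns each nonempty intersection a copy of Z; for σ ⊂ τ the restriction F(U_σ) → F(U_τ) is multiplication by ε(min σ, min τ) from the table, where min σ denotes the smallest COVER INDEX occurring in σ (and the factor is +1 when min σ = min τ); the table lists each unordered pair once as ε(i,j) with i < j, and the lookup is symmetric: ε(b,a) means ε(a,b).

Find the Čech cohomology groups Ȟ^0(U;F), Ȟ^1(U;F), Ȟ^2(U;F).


Ȟ^0 ≅ Z^2, Ȟ^1 ≅ 0, Ȟ^2 ≅ 0

cover nerve:
  U12={u,v}
C dims 3,1; δ0: rk 1, SNF 1^1
Ȟ^0: (3−1)−0=2 ⇒ Z^2
Ȟ^1: (1−0)−1=0 ⇒ 0
Ȟ^2: (0−0)−0=0 ⇒ 0


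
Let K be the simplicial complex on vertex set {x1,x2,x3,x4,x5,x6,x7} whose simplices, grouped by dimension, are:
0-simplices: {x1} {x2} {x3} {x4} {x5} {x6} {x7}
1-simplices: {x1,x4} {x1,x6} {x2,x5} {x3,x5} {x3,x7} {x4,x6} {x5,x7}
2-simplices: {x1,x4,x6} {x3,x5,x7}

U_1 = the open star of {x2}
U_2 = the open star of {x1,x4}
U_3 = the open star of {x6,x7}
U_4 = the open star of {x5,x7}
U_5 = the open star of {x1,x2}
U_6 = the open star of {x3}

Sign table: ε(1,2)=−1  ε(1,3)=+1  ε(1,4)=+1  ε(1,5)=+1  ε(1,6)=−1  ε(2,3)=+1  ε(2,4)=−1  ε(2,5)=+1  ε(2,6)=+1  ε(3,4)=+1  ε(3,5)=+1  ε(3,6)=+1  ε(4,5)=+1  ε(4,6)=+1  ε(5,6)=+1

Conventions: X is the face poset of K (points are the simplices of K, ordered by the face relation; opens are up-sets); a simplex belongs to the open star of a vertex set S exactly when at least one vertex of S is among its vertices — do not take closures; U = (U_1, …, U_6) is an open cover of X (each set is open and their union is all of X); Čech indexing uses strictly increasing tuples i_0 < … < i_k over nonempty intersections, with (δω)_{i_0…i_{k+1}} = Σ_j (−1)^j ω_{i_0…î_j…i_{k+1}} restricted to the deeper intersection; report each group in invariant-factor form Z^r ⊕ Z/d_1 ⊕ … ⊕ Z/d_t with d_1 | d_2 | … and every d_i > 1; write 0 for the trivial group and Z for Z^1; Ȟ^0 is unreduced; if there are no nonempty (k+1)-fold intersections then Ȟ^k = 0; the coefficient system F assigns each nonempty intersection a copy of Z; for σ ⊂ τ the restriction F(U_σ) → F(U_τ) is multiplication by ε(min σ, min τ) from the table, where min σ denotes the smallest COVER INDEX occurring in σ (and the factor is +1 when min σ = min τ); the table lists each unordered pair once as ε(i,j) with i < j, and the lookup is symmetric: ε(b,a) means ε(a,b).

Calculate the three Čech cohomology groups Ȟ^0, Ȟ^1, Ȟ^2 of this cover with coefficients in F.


cover nerve:
  U1={{x2},{x2,x5}} U2={{x1},{x4},{x1,x4},{x1,x6},{x4,x6},{x1,x4,x6}} U3={{x6},{x7},{x1,x6},{x3,x7},{x4,x6},{x5,x7},{x1,x4,x6},{x3,x5,x7}} U4={{x5},{x7},{x2,x5},{x3,x5},{x3,x7},{x5,x7},{x3,x5,x7}} U5={{x1},{x2},{x1,x4},{x1,x6},{x2,x5},{x1,x4,x6}} U6={{x3},{x3,x5},{x3,x7},{x3,x5,x7}}
  U14={{x2,x5}} U15={{x2},{x2,x5}} U23={{x1,x6},{x4,x6},{x1,x4,x6}} U25={{x1},{x1,x4},{x1,x6},{x1,x4,x6}} U34={{x7},{x3,x7},{x5,x7},{x3,x5,x7}} U35={{x1,x6},{x1,x4,x6}} U36={{x3,x7},{x3,x5,x7}} U45={{x2,x5}} U46={{x3,x5},{x3,x7},{x3,x5,x7}}
  U145={{x2,x5}} U235={{x1,x6},{x1,x4,x6}} U346={{x3,x7},{x3,x5,x7}}
C dims 6,9,3; δ0: rk 5, SNF 1^5; δ1: rk 3, SNF 1^3
Ȟ^0: (6−5)−0=1 ⇒ Z
Ȟ^1: (9−3)−5=1 ⇒ Z
Ȟ^2: (3−0)−3=0 ⇒ 0

Ȟ^0 = Z, Ȟ^1 = Z and Ȟ^2 = 0


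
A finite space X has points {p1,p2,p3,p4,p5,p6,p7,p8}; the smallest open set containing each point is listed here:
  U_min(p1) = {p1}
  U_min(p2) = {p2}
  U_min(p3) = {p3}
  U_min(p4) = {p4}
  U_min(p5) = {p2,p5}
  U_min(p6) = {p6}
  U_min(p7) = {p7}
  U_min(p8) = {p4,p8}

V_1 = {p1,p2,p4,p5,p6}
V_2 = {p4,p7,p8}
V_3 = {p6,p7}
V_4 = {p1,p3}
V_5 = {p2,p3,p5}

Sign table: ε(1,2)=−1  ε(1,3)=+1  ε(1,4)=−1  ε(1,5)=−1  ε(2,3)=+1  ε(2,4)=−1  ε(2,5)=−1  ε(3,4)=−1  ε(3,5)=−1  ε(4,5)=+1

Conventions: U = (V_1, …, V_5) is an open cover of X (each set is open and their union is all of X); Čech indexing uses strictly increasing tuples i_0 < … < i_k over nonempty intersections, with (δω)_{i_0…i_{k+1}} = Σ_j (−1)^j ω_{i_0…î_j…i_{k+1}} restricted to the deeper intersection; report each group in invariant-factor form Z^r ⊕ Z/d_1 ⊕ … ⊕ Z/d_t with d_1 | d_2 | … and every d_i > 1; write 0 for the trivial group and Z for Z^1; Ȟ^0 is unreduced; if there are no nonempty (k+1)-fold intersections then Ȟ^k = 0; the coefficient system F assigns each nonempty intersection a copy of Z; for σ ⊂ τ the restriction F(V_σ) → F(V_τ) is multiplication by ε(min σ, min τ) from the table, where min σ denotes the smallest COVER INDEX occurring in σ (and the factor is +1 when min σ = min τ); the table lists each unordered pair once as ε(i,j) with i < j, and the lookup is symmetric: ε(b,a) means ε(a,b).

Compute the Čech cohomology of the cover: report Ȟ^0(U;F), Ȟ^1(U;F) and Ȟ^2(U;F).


nerve of the cover:
  V12={p4} V13={p6} V14={p1} V15={p2,p5} V23={p7} V45={p3}
C dims 5,6; δ0: rk 5, SNF 1^4·2
Ȟ^0 = (5 − 5) − 0 = 0, so Ȟ^0 ≅ 0
Ȟ^1 = (6 − 0) − 5 = 1 plus torsion [2], so Ȟ^1 ≅ Z ⊕ Z/2
Ȟ^2 = (0 − 0) − 0 = 0, so Ȟ^2 ≅ 0

Ȟ^0 = 0, Ȟ^1 = Z ⊕ Z/2 and Ȟ^2 = 0


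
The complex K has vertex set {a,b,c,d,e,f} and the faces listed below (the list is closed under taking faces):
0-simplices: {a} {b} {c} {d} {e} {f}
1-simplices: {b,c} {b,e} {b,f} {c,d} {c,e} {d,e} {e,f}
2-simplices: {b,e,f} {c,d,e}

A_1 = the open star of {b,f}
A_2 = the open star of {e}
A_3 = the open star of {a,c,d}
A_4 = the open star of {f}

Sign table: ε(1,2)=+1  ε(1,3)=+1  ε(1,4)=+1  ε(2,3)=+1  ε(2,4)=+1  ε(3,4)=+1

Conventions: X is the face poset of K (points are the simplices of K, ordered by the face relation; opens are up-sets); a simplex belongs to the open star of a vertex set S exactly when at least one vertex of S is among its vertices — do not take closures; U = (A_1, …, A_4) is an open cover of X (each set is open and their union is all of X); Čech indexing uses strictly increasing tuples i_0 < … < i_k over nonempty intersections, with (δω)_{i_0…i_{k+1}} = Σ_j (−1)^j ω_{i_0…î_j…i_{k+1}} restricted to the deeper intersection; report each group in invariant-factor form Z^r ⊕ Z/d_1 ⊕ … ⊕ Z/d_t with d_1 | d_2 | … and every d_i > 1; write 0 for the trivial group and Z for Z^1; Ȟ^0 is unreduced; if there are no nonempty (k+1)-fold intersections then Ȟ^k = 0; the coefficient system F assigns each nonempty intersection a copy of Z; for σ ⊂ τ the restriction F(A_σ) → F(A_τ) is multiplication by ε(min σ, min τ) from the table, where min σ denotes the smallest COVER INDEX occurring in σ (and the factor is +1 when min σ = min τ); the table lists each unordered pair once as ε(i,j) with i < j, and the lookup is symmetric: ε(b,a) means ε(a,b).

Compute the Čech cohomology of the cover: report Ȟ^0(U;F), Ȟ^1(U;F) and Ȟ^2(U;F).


Ȟ^0 ≅ Z,  Ȟ^1 ≅ Z,  Ȟ^2 ≅ 0

nerve simplices:
  A1={{b},{f},{b,c},{b,e},{b,f},{e,f},{b,e,f}} A2={{e},{b,e},{c,e},{d,e},{e,f},{b,e,f},{c,d,e}} A3={{a},{c},{d},{b,c},{c,d},{c,e},{d,e},{c,d,e}} A4={{f},{b,f},{e,f},{b,e,f}}
  A12={{b,e},{e,f},{b,e,f}} A13={{b,c}} A14={{f},{b,f},{e,f},{b,e,f}} A23={{c,e},{d,e},{c,d,e}} A24={{e,f},{b,e,f}}
  A124={{e,f},{b,e,f}}
C dims 4,5,1; δ0: rk 3, SNF 1^3; δ1: rk 1, SNF 1^1
degree 0: 4−3−0 = 1 → Ȟ^0 ≅ Z
degree 1: 5−1−3 = 1 → Ȟ^1 ≅ Z
degree 2: 1−0−1 = 0 → Ȟ^2 ≅ 0


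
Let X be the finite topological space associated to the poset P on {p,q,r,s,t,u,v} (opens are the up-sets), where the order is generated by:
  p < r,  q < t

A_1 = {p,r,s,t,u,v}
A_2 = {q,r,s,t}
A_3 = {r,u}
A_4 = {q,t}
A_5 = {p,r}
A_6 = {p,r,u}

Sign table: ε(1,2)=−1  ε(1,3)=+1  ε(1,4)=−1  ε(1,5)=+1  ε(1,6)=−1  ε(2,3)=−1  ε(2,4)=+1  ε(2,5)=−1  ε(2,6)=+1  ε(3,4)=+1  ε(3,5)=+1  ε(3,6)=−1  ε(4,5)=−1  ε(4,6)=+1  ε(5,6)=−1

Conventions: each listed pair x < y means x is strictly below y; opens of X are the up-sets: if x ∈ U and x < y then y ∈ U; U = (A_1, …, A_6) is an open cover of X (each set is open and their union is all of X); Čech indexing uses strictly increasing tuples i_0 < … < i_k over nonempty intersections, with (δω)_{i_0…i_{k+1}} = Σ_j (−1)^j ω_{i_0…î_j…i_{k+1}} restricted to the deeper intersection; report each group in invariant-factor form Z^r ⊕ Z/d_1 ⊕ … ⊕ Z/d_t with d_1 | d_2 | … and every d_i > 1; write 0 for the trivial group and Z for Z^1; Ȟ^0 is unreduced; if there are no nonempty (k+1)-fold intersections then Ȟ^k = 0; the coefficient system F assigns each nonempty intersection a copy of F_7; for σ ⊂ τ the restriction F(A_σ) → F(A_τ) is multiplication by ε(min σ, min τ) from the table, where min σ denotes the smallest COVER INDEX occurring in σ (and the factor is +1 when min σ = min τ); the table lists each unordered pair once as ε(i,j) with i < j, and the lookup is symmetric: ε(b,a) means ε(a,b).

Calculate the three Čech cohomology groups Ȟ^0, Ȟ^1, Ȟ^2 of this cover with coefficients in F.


nonempty overlaps:
  A12={r,s,t} A13={r,u} A14={t} A15={p,r} A16={p,r,u} A23={r} A24={q,t} A25={r} A26={r} A35={r} A36={r,u} A56={p,r}
  A123={r} A124={t} A125={r} A126={r} A135={r} A136={r,u} A156={p,r} A235={r} A236={r} A256={r} A356={r}
  A1235={r} A1236={r} A1256={r} A1356={r} A2356={r}
  A12356={r}
C dims 6,12,11,5; δ0: rk_F7 5; δ1: rk_F7 7; δ2: rk_F7 4
degree 0: 6−5−0 = 1 → Ȟ^0 ≅ Z/7
degree 1: 12−7−5 = 0 → Ȟ^1 ≅ 0
degree 2: 11−4−7 = 0 → Ȟ^2 ≅ 0

Ȟ^0(U;F) ≅ Z/7,  Ȟ^1(U;F) ≅ 0,  Ȟ^2(U;F) ≅ 0


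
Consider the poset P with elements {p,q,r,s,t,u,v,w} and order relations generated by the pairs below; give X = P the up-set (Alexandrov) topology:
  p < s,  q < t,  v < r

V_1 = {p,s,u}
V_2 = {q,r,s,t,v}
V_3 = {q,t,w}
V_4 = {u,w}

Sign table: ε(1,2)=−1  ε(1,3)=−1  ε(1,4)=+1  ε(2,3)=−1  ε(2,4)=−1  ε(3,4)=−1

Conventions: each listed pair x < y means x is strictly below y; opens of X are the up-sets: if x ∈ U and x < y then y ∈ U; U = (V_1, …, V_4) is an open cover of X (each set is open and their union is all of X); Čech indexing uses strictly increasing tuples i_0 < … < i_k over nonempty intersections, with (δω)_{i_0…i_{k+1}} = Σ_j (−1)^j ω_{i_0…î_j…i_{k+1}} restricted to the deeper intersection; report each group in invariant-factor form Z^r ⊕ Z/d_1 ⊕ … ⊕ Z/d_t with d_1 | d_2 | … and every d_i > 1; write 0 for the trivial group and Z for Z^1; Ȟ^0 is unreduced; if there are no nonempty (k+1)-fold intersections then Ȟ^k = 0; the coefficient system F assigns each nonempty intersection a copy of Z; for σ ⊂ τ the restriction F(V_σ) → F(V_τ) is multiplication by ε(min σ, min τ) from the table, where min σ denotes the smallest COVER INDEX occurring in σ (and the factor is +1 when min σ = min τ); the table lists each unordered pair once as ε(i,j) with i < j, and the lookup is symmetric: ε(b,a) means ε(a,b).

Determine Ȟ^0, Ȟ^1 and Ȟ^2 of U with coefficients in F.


Ȟ^0(U;F) ≅ 0, Ȟ^1(U;F) ≅ Z/2 and Ȟ^2(U;F) ≅ 0

nerve of the cover:
  V12={s} V14={u} V23={q,t} V34={w}
C dims 4,4; δ0: rk 4, SNF 1^3·2
Ȟ^0 = (4 − 4) − 0 = 0, so Ȟ^0 ≅ 0
Ȟ^1 = (4 − 0) − 4 = 0 plus torsion [2], so Ȟ^1 ≅ Z/2
Ȟ^2 = (0 − 0) − 0 = 0, so Ȟ^2 ≅ 0
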